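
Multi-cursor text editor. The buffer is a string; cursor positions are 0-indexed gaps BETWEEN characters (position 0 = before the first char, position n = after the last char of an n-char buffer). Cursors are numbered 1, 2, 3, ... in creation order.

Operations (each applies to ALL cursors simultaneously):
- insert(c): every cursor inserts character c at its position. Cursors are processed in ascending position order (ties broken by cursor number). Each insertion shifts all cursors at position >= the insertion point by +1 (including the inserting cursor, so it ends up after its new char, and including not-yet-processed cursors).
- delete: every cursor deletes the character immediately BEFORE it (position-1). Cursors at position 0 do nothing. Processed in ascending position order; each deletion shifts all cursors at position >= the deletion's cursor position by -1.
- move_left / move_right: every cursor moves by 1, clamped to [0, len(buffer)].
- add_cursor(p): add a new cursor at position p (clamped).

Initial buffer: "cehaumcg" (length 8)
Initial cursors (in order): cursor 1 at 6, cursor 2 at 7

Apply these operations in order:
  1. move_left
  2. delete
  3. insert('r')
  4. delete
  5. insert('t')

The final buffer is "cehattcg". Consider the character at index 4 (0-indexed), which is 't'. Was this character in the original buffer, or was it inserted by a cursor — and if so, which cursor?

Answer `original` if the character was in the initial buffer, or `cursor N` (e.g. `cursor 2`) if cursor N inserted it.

After op 1 (move_left): buffer="cehaumcg" (len 8), cursors c1@5 c2@6, authorship ........
After op 2 (delete): buffer="cehacg" (len 6), cursors c1@4 c2@4, authorship ......
After op 3 (insert('r')): buffer="ceharrcg" (len 8), cursors c1@6 c2@6, authorship ....12..
After op 4 (delete): buffer="cehacg" (len 6), cursors c1@4 c2@4, authorship ......
After op 5 (insert('t')): buffer="cehattcg" (len 8), cursors c1@6 c2@6, authorship ....12..
Authorship (.=original, N=cursor N): . . . . 1 2 . .
Index 4: author = 1

Answer: cursor 1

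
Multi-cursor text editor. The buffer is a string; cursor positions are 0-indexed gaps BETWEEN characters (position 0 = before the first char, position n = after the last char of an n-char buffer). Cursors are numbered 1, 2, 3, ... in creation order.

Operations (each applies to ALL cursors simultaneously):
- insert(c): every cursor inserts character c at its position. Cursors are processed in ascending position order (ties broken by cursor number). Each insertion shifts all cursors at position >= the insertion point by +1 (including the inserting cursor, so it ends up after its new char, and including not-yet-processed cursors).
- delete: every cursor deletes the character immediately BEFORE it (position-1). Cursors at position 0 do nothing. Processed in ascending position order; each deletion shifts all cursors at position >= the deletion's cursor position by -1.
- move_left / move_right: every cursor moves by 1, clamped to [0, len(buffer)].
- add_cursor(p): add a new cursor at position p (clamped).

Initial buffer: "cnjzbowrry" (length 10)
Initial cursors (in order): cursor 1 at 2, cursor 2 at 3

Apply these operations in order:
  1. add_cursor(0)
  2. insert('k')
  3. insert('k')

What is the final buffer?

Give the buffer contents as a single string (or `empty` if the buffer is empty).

After op 1 (add_cursor(0)): buffer="cnjzbowrry" (len 10), cursors c3@0 c1@2 c2@3, authorship ..........
After op 2 (insert('k')): buffer="kcnkjkzbowrry" (len 13), cursors c3@1 c1@4 c2@6, authorship 3..1.2.......
After op 3 (insert('k')): buffer="kkcnkkjkkzbowrry" (len 16), cursors c3@2 c1@6 c2@9, authorship 33..11.22.......

Answer: kkcnkkjkkzbowrry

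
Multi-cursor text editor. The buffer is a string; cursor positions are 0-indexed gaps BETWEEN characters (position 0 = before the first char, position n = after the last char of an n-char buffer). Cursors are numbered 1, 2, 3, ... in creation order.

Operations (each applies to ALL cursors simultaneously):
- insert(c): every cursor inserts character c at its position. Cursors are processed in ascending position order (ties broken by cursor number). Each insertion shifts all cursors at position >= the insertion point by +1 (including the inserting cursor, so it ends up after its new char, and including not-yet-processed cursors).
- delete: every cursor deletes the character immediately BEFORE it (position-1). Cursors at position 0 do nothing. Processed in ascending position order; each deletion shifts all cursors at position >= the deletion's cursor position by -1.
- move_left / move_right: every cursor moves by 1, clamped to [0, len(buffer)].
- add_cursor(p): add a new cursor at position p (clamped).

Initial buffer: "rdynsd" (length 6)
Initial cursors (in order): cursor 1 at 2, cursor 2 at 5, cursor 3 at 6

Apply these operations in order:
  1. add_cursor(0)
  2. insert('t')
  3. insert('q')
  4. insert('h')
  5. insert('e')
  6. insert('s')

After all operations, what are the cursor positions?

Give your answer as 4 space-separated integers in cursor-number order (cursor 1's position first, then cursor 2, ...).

After op 1 (add_cursor(0)): buffer="rdynsd" (len 6), cursors c4@0 c1@2 c2@5 c3@6, authorship ......
After op 2 (insert('t')): buffer="trdtynstdt" (len 10), cursors c4@1 c1@4 c2@8 c3@10, authorship 4..1...2.3
After op 3 (insert('q')): buffer="tqrdtqynstqdtq" (len 14), cursors c4@2 c1@6 c2@11 c3@14, authorship 44..11...22.33
After op 4 (insert('h')): buffer="tqhrdtqhynstqhdtqh" (len 18), cursors c4@3 c1@8 c2@14 c3@18, authorship 444..111...222.333
After op 5 (insert('e')): buffer="tqherdtqheynstqhedtqhe" (len 22), cursors c4@4 c1@10 c2@17 c3@22, authorship 4444..1111...2222.3333
After op 6 (insert('s')): buffer="tqhesrdtqhesynstqhesdtqhes" (len 26), cursors c4@5 c1@12 c2@20 c3@26, authorship 44444..11111...22222.33333

Answer: 12 20 26 5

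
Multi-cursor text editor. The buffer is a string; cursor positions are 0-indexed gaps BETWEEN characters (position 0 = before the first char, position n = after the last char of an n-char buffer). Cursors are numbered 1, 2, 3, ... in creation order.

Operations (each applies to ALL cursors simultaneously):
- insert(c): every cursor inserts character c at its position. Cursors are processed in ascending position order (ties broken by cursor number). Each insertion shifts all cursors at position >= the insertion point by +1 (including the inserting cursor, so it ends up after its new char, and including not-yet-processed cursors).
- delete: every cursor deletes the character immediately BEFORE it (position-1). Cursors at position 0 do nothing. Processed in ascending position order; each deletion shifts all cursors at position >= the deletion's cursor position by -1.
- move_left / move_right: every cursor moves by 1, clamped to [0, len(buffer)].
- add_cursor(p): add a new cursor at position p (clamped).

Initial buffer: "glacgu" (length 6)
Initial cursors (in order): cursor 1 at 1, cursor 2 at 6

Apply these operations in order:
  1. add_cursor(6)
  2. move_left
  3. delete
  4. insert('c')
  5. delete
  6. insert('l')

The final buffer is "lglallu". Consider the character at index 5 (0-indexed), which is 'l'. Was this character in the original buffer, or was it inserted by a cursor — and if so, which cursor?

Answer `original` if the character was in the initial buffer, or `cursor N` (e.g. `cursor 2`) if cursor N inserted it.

Answer: cursor 3

Derivation:
After op 1 (add_cursor(6)): buffer="glacgu" (len 6), cursors c1@1 c2@6 c3@6, authorship ......
After op 2 (move_left): buffer="glacgu" (len 6), cursors c1@0 c2@5 c3@5, authorship ......
After op 3 (delete): buffer="glau" (len 4), cursors c1@0 c2@3 c3@3, authorship ....
After op 4 (insert('c')): buffer="cglaccu" (len 7), cursors c1@1 c2@6 c3@6, authorship 1...23.
After op 5 (delete): buffer="glau" (len 4), cursors c1@0 c2@3 c3@3, authorship ....
After op 6 (insert('l')): buffer="lglallu" (len 7), cursors c1@1 c2@6 c3@6, authorship 1...23.
Authorship (.=original, N=cursor N): 1 . . . 2 3 .
Index 5: author = 3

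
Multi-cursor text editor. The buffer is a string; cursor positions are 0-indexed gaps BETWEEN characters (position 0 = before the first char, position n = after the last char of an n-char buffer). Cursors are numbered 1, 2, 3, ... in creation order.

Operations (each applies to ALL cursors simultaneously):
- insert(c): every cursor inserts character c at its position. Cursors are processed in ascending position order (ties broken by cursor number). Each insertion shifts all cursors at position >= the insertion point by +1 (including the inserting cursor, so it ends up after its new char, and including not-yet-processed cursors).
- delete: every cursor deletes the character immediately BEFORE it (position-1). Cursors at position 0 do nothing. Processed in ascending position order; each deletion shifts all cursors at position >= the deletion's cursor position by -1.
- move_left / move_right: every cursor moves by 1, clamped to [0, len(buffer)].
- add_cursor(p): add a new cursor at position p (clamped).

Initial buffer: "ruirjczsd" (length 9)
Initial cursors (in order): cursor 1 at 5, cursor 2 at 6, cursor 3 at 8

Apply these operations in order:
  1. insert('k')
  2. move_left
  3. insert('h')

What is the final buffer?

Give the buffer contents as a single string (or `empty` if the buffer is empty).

After op 1 (insert('k')): buffer="ruirjkckzskd" (len 12), cursors c1@6 c2@8 c3@11, authorship .....1.2..3.
After op 2 (move_left): buffer="ruirjkckzskd" (len 12), cursors c1@5 c2@7 c3@10, authorship .....1.2..3.
After op 3 (insert('h')): buffer="ruirjhkchkzshkd" (len 15), cursors c1@6 c2@9 c3@13, authorship .....11.22..33.

Answer: ruirjhkchkzshkd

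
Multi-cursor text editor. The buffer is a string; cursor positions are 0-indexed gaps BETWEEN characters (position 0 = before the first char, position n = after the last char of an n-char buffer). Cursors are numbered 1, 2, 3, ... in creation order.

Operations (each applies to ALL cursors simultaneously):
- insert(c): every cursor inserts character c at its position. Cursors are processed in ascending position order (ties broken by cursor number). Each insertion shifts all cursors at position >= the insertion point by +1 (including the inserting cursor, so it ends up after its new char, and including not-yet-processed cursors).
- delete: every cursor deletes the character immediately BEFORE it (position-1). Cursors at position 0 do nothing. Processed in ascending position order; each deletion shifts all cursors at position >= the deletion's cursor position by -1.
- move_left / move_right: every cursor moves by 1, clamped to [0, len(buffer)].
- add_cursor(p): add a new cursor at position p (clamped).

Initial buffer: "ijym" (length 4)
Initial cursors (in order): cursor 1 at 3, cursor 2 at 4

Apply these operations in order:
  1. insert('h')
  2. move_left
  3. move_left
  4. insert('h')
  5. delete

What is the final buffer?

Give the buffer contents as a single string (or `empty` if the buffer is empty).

After op 1 (insert('h')): buffer="ijyhmh" (len 6), cursors c1@4 c2@6, authorship ...1.2
After op 2 (move_left): buffer="ijyhmh" (len 6), cursors c1@3 c2@5, authorship ...1.2
After op 3 (move_left): buffer="ijyhmh" (len 6), cursors c1@2 c2@4, authorship ...1.2
After op 4 (insert('h')): buffer="ijhyhhmh" (len 8), cursors c1@3 c2@6, authorship ..1.12.2
After op 5 (delete): buffer="ijyhmh" (len 6), cursors c1@2 c2@4, authorship ...1.2

Answer: ijyhmh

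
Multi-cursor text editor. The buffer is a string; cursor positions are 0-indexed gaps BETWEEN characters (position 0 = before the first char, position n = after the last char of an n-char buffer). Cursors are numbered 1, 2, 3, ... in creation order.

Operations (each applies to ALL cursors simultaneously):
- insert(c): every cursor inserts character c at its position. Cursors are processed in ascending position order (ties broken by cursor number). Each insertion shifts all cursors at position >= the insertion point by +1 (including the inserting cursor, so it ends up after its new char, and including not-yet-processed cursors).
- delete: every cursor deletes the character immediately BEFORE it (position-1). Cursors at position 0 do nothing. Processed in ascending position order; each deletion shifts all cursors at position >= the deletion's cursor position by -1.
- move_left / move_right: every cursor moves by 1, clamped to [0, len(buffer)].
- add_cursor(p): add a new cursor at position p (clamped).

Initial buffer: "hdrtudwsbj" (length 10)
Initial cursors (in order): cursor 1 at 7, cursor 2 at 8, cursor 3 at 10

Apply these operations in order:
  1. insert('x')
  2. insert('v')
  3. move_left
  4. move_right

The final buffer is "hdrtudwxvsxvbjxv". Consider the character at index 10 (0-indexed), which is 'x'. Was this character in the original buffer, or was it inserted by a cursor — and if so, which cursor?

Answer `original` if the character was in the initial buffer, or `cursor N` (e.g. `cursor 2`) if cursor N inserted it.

After op 1 (insert('x')): buffer="hdrtudwxsxbjx" (len 13), cursors c1@8 c2@10 c3@13, authorship .......1.2..3
After op 2 (insert('v')): buffer="hdrtudwxvsxvbjxv" (len 16), cursors c1@9 c2@12 c3@16, authorship .......11.22..33
After op 3 (move_left): buffer="hdrtudwxvsxvbjxv" (len 16), cursors c1@8 c2@11 c3@15, authorship .......11.22..33
After op 4 (move_right): buffer="hdrtudwxvsxvbjxv" (len 16), cursors c1@9 c2@12 c3@16, authorship .......11.22..33
Authorship (.=original, N=cursor N): . . . . . . . 1 1 . 2 2 . . 3 3
Index 10: author = 2

Answer: cursor 2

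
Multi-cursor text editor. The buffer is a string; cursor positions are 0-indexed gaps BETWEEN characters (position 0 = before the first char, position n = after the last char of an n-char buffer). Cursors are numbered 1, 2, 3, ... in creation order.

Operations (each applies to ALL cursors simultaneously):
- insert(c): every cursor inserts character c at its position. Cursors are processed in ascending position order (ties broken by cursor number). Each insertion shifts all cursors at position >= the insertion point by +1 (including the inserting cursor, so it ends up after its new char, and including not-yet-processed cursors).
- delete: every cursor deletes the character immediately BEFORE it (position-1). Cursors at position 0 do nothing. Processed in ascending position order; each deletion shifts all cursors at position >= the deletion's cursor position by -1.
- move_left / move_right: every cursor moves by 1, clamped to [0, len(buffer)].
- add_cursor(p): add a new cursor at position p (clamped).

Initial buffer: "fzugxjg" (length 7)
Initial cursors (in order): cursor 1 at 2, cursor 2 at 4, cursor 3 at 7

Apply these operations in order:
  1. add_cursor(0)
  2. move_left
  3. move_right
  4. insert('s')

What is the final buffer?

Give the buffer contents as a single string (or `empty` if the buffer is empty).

Answer: fszsugsxjgs

Derivation:
After op 1 (add_cursor(0)): buffer="fzugxjg" (len 7), cursors c4@0 c1@2 c2@4 c3@7, authorship .......
After op 2 (move_left): buffer="fzugxjg" (len 7), cursors c4@0 c1@1 c2@3 c3@6, authorship .......
After op 3 (move_right): buffer="fzugxjg" (len 7), cursors c4@1 c1@2 c2@4 c3@7, authorship .......
After op 4 (insert('s')): buffer="fszsugsxjgs" (len 11), cursors c4@2 c1@4 c2@7 c3@11, authorship .4.1..2...3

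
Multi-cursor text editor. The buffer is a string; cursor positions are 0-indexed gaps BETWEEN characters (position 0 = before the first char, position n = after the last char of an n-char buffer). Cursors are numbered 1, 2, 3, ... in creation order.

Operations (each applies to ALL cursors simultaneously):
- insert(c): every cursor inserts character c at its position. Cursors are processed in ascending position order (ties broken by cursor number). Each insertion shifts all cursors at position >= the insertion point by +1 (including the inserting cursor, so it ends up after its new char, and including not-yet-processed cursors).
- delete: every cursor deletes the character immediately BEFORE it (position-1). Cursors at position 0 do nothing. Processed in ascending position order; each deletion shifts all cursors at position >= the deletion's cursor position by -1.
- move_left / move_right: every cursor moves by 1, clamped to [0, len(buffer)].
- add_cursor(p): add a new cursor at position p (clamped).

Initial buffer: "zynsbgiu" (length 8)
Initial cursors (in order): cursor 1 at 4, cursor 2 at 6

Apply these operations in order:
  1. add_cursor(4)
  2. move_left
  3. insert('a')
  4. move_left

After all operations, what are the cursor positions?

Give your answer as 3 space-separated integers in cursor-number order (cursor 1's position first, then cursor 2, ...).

After op 1 (add_cursor(4)): buffer="zynsbgiu" (len 8), cursors c1@4 c3@4 c2@6, authorship ........
After op 2 (move_left): buffer="zynsbgiu" (len 8), cursors c1@3 c3@3 c2@5, authorship ........
After op 3 (insert('a')): buffer="zynaasbagiu" (len 11), cursors c1@5 c3@5 c2@8, authorship ...13..2...
After op 4 (move_left): buffer="zynaasbagiu" (len 11), cursors c1@4 c3@4 c2@7, authorship ...13..2...

Answer: 4 7 4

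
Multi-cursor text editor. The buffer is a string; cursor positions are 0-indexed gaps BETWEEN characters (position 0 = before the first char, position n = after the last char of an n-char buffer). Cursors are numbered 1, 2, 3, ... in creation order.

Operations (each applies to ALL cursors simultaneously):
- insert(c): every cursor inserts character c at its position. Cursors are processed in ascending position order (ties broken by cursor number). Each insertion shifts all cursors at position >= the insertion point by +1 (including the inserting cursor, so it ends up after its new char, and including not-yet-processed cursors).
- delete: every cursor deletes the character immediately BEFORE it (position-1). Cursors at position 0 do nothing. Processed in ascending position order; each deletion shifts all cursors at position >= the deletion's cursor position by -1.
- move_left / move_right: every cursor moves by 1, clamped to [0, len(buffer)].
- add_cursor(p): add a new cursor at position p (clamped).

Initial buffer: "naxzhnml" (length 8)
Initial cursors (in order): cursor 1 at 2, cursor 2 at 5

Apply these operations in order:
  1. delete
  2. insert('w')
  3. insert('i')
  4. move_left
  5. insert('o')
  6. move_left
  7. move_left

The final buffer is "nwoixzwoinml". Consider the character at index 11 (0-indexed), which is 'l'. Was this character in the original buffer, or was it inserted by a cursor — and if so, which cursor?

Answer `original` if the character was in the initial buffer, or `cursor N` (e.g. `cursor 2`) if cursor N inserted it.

After op 1 (delete): buffer="nxznml" (len 6), cursors c1@1 c2@3, authorship ......
After op 2 (insert('w')): buffer="nwxzwnml" (len 8), cursors c1@2 c2@5, authorship .1..2...
After op 3 (insert('i')): buffer="nwixzwinml" (len 10), cursors c1@3 c2@7, authorship .11..22...
After op 4 (move_left): buffer="nwixzwinml" (len 10), cursors c1@2 c2@6, authorship .11..22...
After op 5 (insert('o')): buffer="nwoixzwoinml" (len 12), cursors c1@3 c2@8, authorship .111..222...
After op 6 (move_left): buffer="nwoixzwoinml" (len 12), cursors c1@2 c2@7, authorship .111..222...
After op 7 (move_left): buffer="nwoixzwoinml" (len 12), cursors c1@1 c2@6, authorship .111..222...
Authorship (.=original, N=cursor N): . 1 1 1 . . 2 2 2 . . .
Index 11: author = original

Answer: original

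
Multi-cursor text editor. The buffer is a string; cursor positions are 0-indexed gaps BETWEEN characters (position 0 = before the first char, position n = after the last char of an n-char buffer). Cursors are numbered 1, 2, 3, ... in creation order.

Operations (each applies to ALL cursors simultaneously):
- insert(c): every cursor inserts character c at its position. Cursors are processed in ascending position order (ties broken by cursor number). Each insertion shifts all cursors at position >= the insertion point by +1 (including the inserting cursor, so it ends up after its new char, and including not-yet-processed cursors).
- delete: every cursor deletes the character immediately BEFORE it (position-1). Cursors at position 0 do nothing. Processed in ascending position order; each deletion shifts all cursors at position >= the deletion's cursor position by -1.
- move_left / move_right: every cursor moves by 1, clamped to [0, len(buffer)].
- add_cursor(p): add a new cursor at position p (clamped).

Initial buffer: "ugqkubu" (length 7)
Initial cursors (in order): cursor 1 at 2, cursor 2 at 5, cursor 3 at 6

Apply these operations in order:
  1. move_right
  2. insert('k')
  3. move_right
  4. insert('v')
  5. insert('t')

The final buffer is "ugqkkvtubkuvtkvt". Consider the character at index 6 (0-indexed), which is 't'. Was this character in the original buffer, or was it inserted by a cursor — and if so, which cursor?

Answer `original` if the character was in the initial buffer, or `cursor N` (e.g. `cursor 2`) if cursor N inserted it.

Answer: cursor 1

Derivation:
After op 1 (move_right): buffer="ugqkubu" (len 7), cursors c1@3 c2@6 c3@7, authorship .......
After op 2 (insert('k')): buffer="ugqkkubkuk" (len 10), cursors c1@4 c2@8 c3@10, authorship ...1...2.3
After op 3 (move_right): buffer="ugqkkubkuk" (len 10), cursors c1@5 c2@9 c3@10, authorship ...1...2.3
After op 4 (insert('v')): buffer="ugqkkvubkuvkv" (len 13), cursors c1@6 c2@11 c3@13, authorship ...1.1..2.233
After op 5 (insert('t')): buffer="ugqkkvtubkuvtkvt" (len 16), cursors c1@7 c2@13 c3@16, authorship ...1.11..2.22333
Authorship (.=original, N=cursor N): . . . 1 . 1 1 . . 2 . 2 2 3 3 3
Index 6: author = 1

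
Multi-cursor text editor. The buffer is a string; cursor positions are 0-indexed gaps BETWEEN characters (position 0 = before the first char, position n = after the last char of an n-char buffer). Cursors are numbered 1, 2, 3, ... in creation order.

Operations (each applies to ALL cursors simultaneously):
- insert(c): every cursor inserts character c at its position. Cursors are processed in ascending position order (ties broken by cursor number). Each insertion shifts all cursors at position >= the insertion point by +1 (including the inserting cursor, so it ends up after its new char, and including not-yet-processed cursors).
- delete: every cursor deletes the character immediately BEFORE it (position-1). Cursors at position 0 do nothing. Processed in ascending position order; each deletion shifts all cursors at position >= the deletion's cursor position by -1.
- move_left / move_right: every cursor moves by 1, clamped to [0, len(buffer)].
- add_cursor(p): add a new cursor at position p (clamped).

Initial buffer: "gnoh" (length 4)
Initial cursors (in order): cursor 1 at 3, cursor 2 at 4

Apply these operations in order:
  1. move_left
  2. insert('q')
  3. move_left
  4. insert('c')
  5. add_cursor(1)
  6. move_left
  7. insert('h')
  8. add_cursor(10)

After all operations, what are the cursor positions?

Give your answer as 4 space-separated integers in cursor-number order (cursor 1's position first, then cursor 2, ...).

Answer: 4 8 1 10

Derivation:
After op 1 (move_left): buffer="gnoh" (len 4), cursors c1@2 c2@3, authorship ....
After op 2 (insert('q')): buffer="gnqoqh" (len 6), cursors c1@3 c2@5, authorship ..1.2.
After op 3 (move_left): buffer="gnqoqh" (len 6), cursors c1@2 c2@4, authorship ..1.2.
After op 4 (insert('c')): buffer="gncqocqh" (len 8), cursors c1@3 c2@6, authorship ..11.22.
After op 5 (add_cursor(1)): buffer="gncqocqh" (len 8), cursors c3@1 c1@3 c2@6, authorship ..11.22.
After op 6 (move_left): buffer="gncqocqh" (len 8), cursors c3@0 c1@2 c2@5, authorship ..11.22.
After op 7 (insert('h')): buffer="hgnhcqohcqh" (len 11), cursors c3@1 c1@4 c2@8, authorship 3..111.222.
After op 8 (add_cursor(10)): buffer="hgnhcqohcqh" (len 11), cursors c3@1 c1@4 c2@8 c4@10, authorship 3..111.222.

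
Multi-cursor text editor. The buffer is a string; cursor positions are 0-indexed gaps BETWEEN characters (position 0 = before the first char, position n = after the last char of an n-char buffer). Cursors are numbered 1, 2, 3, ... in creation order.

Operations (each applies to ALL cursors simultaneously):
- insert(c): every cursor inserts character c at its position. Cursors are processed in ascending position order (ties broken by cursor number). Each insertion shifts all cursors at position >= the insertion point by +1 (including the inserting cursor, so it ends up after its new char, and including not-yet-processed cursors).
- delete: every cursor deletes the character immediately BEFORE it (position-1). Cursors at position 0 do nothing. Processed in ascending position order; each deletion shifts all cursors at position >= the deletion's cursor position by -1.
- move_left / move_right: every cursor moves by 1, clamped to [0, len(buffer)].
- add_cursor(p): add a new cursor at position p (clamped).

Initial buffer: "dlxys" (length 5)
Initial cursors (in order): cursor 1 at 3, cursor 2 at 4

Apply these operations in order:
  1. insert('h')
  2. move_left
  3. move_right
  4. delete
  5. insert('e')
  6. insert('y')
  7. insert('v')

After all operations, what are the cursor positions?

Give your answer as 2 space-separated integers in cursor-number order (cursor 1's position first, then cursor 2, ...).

After op 1 (insert('h')): buffer="dlxhyhs" (len 7), cursors c1@4 c2@6, authorship ...1.2.
After op 2 (move_left): buffer="dlxhyhs" (len 7), cursors c1@3 c2@5, authorship ...1.2.
After op 3 (move_right): buffer="dlxhyhs" (len 7), cursors c1@4 c2@6, authorship ...1.2.
After op 4 (delete): buffer="dlxys" (len 5), cursors c1@3 c2@4, authorship .....
After op 5 (insert('e')): buffer="dlxeyes" (len 7), cursors c1@4 c2@6, authorship ...1.2.
After op 6 (insert('y')): buffer="dlxeyyeys" (len 9), cursors c1@5 c2@8, authorship ...11.22.
After op 7 (insert('v')): buffer="dlxeyvyeyvs" (len 11), cursors c1@6 c2@10, authorship ...111.222.

Answer: 6 10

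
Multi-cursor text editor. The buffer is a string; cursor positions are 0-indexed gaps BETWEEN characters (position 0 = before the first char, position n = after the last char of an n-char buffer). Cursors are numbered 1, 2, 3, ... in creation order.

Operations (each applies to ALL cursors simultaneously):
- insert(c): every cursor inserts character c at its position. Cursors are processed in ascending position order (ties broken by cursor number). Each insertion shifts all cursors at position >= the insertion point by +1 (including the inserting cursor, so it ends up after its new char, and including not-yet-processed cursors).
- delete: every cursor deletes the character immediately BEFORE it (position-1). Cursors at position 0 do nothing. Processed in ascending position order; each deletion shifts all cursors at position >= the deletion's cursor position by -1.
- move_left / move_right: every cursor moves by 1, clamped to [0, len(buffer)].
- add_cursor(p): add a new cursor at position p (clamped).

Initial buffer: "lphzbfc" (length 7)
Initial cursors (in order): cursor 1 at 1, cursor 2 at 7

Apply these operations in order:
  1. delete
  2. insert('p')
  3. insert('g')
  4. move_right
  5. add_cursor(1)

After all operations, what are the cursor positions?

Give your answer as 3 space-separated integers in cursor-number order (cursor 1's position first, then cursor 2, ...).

After op 1 (delete): buffer="phzbf" (len 5), cursors c1@0 c2@5, authorship .....
After op 2 (insert('p')): buffer="pphzbfp" (len 7), cursors c1@1 c2@7, authorship 1.....2
After op 3 (insert('g')): buffer="pgphzbfpg" (len 9), cursors c1@2 c2@9, authorship 11.....22
After op 4 (move_right): buffer="pgphzbfpg" (len 9), cursors c1@3 c2@9, authorship 11.....22
After op 5 (add_cursor(1)): buffer="pgphzbfpg" (len 9), cursors c3@1 c1@3 c2@9, authorship 11.....22

Answer: 3 9 1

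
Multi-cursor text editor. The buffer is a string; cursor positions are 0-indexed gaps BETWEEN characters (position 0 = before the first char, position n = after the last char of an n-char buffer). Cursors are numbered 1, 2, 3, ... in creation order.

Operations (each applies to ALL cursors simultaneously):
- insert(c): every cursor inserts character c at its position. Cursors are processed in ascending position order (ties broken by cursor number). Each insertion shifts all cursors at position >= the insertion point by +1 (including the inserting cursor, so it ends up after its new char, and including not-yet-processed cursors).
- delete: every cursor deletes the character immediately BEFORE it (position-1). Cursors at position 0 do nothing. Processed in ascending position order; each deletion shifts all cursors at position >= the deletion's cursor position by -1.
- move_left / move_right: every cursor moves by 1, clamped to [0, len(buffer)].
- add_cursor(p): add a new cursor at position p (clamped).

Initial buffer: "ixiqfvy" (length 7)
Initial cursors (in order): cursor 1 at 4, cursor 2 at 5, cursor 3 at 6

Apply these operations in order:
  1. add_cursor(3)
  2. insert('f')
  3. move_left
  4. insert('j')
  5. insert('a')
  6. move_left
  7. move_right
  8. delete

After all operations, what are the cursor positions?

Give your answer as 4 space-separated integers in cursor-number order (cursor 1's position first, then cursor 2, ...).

After op 1 (add_cursor(3)): buffer="ixiqfvy" (len 7), cursors c4@3 c1@4 c2@5 c3@6, authorship .......
After op 2 (insert('f')): buffer="ixifqfffvfy" (len 11), cursors c4@4 c1@6 c2@8 c3@10, authorship ...4.1.2.3.
After op 3 (move_left): buffer="ixifqfffvfy" (len 11), cursors c4@3 c1@5 c2@7 c3@9, authorship ...4.1.2.3.
After op 4 (insert('j')): buffer="ixijfqjffjfvjfy" (len 15), cursors c4@4 c1@7 c2@10 c3@13, authorship ...44.11.22.33.
After op 5 (insert('a')): buffer="ixijafqjaffjafvjafy" (len 19), cursors c4@5 c1@9 c2@13 c3@17, authorship ...444.111.222.333.
After op 6 (move_left): buffer="ixijafqjaffjafvjafy" (len 19), cursors c4@4 c1@8 c2@12 c3@16, authorship ...444.111.222.333.
After op 7 (move_right): buffer="ixijafqjaffjafvjafy" (len 19), cursors c4@5 c1@9 c2@13 c3@17, authorship ...444.111.222.333.
After op 8 (delete): buffer="ixijfqjffjfvjfy" (len 15), cursors c4@4 c1@7 c2@10 c3@13, authorship ...44.11.22.33.

Answer: 7 10 13 4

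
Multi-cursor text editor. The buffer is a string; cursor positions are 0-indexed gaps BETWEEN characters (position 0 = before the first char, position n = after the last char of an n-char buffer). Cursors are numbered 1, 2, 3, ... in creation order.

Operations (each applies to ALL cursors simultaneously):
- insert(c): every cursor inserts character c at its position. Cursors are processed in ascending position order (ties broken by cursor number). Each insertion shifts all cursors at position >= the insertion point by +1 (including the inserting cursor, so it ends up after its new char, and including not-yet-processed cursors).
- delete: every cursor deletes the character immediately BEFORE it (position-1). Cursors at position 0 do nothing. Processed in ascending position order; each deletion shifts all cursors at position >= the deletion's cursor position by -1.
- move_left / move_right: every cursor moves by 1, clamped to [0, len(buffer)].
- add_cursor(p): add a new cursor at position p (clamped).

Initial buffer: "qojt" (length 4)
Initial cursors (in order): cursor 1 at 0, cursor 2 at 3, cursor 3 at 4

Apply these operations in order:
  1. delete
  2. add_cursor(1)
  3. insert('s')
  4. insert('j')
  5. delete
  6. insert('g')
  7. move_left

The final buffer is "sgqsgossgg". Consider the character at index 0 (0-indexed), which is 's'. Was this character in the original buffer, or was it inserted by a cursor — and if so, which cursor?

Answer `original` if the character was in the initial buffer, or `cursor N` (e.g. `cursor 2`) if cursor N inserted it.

After op 1 (delete): buffer="qo" (len 2), cursors c1@0 c2@2 c3@2, authorship ..
After op 2 (add_cursor(1)): buffer="qo" (len 2), cursors c1@0 c4@1 c2@2 c3@2, authorship ..
After op 3 (insert('s')): buffer="sqsoss" (len 6), cursors c1@1 c4@3 c2@6 c3@6, authorship 1.4.23
After op 4 (insert('j')): buffer="sjqsjossjj" (len 10), cursors c1@2 c4@5 c2@10 c3@10, authorship 11.44.2323
After op 5 (delete): buffer="sqsoss" (len 6), cursors c1@1 c4@3 c2@6 c3@6, authorship 1.4.23
After op 6 (insert('g')): buffer="sgqsgossgg" (len 10), cursors c1@2 c4@5 c2@10 c3@10, authorship 11.44.2323
After op 7 (move_left): buffer="sgqsgossgg" (len 10), cursors c1@1 c4@4 c2@9 c3@9, authorship 11.44.2323
Authorship (.=original, N=cursor N): 1 1 . 4 4 . 2 3 2 3
Index 0: author = 1

Answer: cursor 1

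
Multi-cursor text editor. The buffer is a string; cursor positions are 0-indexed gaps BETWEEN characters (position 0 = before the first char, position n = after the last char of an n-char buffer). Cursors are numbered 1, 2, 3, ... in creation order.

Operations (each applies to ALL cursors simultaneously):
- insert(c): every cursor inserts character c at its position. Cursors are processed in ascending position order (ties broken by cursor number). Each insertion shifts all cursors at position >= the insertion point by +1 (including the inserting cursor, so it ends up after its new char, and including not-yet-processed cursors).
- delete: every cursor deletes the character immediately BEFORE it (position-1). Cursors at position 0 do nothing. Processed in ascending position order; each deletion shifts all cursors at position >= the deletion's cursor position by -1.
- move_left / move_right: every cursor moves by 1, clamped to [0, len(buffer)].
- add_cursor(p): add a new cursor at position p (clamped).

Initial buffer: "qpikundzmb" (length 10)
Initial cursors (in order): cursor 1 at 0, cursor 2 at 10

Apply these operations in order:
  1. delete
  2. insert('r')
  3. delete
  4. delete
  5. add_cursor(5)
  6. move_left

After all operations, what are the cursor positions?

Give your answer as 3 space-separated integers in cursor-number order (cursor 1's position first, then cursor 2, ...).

After op 1 (delete): buffer="qpikundzm" (len 9), cursors c1@0 c2@9, authorship .........
After op 2 (insert('r')): buffer="rqpikundzmr" (len 11), cursors c1@1 c2@11, authorship 1.........2
After op 3 (delete): buffer="qpikundzm" (len 9), cursors c1@0 c2@9, authorship .........
After op 4 (delete): buffer="qpikundz" (len 8), cursors c1@0 c2@8, authorship ........
After op 5 (add_cursor(5)): buffer="qpikundz" (len 8), cursors c1@0 c3@5 c2@8, authorship ........
After op 6 (move_left): buffer="qpikundz" (len 8), cursors c1@0 c3@4 c2@7, authorship ........

Answer: 0 7 4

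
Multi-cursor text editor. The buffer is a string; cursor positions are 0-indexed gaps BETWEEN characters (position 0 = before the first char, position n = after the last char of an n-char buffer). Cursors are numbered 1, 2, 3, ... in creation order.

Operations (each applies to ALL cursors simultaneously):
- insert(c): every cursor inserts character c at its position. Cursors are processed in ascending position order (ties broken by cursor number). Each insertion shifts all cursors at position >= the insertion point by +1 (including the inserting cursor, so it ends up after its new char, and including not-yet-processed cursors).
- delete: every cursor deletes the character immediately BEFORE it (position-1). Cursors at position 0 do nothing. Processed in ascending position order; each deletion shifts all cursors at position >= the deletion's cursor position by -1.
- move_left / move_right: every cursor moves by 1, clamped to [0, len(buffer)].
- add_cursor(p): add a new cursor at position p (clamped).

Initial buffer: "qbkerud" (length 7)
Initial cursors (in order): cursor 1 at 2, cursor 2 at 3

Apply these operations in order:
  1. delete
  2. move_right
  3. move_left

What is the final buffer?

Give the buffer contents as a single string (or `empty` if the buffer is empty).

Answer: qerud

Derivation:
After op 1 (delete): buffer="qerud" (len 5), cursors c1@1 c2@1, authorship .....
After op 2 (move_right): buffer="qerud" (len 5), cursors c1@2 c2@2, authorship .....
After op 3 (move_left): buffer="qerud" (len 5), cursors c1@1 c2@1, authorship .....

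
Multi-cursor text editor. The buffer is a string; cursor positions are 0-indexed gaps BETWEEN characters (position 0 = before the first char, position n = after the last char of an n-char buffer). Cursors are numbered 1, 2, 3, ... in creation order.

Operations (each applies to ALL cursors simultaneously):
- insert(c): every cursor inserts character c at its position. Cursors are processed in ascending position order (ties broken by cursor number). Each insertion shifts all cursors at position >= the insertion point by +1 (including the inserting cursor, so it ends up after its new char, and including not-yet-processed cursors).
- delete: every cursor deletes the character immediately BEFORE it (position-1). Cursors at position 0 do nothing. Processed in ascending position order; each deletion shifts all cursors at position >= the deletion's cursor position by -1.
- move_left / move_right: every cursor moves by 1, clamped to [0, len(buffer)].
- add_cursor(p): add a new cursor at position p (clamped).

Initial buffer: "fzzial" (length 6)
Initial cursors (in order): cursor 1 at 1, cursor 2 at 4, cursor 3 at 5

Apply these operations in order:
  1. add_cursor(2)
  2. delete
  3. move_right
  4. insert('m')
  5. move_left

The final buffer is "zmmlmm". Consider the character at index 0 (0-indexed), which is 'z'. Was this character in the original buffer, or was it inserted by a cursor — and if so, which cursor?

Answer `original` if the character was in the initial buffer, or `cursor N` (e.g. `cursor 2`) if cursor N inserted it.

After op 1 (add_cursor(2)): buffer="fzzial" (len 6), cursors c1@1 c4@2 c2@4 c3@5, authorship ......
After op 2 (delete): buffer="zl" (len 2), cursors c1@0 c4@0 c2@1 c3@1, authorship ..
After op 3 (move_right): buffer="zl" (len 2), cursors c1@1 c4@1 c2@2 c3@2, authorship ..
After op 4 (insert('m')): buffer="zmmlmm" (len 6), cursors c1@3 c4@3 c2@6 c3@6, authorship .14.23
After op 5 (move_left): buffer="zmmlmm" (len 6), cursors c1@2 c4@2 c2@5 c3@5, authorship .14.23
Authorship (.=original, N=cursor N): . 1 4 . 2 3
Index 0: author = original

Answer: original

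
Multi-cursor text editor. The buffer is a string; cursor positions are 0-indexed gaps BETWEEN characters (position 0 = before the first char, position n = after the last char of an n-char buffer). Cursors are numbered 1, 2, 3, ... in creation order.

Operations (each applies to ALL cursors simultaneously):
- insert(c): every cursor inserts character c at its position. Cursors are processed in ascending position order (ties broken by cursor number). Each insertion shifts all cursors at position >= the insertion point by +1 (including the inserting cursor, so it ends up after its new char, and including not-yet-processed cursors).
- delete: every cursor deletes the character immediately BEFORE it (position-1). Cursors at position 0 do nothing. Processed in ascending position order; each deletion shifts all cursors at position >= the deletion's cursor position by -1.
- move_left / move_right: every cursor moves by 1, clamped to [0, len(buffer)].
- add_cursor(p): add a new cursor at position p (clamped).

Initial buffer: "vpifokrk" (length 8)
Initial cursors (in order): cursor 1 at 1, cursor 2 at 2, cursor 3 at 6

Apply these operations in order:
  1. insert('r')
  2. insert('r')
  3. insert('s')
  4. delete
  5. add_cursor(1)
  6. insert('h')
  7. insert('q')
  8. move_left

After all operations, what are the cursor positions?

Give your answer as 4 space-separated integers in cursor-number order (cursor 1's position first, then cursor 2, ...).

After op 1 (insert('r')): buffer="vrprifokrrk" (len 11), cursors c1@2 c2@4 c3@9, authorship .1.2....3..
After op 2 (insert('r')): buffer="vrrprrifokrrrk" (len 14), cursors c1@3 c2@6 c3@12, authorship .11.22....33..
After op 3 (insert('s')): buffer="vrrsprrsifokrrsrk" (len 17), cursors c1@4 c2@8 c3@15, authorship .111.222....333..
After op 4 (delete): buffer="vrrprrifokrrrk" (len 14), cursors c1@3 c2@6 c3@12, authorship .11.22....33..
After op 5 (add_cursor(1)): buffer="vrrprrifokrrrk" (len 14), cursors c4@1 c1@3 c2@6 c3@12, authorship .11.22....33..
After op 6 (insert('h')): buffer="vhrrhprrhifokrrhrk" (len 18), cursors c4@2 c1@5 c2@9 c3@16, authorship .4111.222....333..
After op 7 (insert('q')): buffer="vhqrrhqprrhqifokrrhqrk" (len 22), cursors c4@3 c1@7 c2@12 c3@20, authorship .441111.2222....3333..
After op 8 (move_left): buffer="vhqrrhqprrhqifokrrhqrk" (len 22), cursors c4@2 c1@6 c2@11 c3@19, authorship .441111.2222....3333..

Answer: 6 11 19 2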